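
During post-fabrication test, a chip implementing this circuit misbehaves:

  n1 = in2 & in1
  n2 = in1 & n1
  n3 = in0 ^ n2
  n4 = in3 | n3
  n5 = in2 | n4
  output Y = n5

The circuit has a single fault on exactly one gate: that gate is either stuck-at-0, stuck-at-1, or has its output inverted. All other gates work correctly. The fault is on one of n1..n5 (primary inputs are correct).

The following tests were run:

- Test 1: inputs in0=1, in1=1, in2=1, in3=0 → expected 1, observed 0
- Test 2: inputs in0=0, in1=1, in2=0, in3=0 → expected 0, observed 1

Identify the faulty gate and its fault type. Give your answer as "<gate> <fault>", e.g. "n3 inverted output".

n5 inverted output

Fault-free values for test 1 (in0=1, in1=1, in2=1, in3=0): n1=1, n2=1, n3=0, n4=0, n5=1, giving Y=1. Observed 0.
Test 1: faults giving observed 0 are {n5 stuck-at-0, n5 inverted output}.
Test 2 (in0=0, in1=1, in2=0, in3=0): fault-free n1=0, n2=0, n3=0, n4=0, n5=0 → 0; observed 1. Eliminates n5 stuck-at-0.
Only n5 inverted output is consistent with every test.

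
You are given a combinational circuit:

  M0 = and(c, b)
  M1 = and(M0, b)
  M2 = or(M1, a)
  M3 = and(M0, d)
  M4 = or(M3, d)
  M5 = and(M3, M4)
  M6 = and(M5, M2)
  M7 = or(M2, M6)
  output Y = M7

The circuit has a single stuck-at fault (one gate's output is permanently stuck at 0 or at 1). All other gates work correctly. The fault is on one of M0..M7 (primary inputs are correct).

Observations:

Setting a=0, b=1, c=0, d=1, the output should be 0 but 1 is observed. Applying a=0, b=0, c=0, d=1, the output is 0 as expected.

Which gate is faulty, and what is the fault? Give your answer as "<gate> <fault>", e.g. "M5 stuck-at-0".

M0 stuck-at-1

Fault-free values for test 1 (a=0, b=1, c=0, d=1): M0=0, M1=0, M2=0, M3=0, M4=1, M5=0, M6=0, M7=0, giving Y=0. Observed 1.
Test 1: faults giving observed 1 are {M0 stuck-at-1, M1 stuck-at-1, M2 stuck-at-1, M6 stuck-at-1, M7 stuck-at-1}.
Test 2 (a=0, b=0, c=0, d=1): fault-free M0=0, M1=0, M2=0, M3=0, M4=1, M5=0, M6=0, M7=0 → 0; observed 0. Eliminates M1 stuck-at-1, M2 stuck-at-1, M6 stuck-at-1, M7 stuck-at-1.
Only M0 stuck-at-1 is consistent with every test.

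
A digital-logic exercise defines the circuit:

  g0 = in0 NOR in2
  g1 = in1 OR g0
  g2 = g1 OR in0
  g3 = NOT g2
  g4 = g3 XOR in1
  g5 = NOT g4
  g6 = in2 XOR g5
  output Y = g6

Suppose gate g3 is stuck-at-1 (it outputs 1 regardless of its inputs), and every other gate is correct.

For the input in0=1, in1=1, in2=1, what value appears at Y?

0

Propagate with g3 forced: g0=0, g1=1, g2=1, g3=1 [stuck-at-1], g4=0, g5=1, g6=0.
So Y = 0. (Without the fault it would be 1.)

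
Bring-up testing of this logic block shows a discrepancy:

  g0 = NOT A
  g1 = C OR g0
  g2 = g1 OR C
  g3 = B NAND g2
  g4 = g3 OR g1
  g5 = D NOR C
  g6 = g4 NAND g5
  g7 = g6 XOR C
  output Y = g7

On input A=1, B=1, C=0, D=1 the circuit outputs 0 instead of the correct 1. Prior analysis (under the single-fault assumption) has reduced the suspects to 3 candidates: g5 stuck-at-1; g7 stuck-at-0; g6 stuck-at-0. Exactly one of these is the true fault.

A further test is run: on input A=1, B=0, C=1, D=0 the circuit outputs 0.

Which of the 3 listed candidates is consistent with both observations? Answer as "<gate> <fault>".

g7 stuck-at-0

Evaluate each candidate on input A=1, B=0, C=1, D=0:
  g5 stuck-at-1: g0=0, g1=1, g2=1, g3=1, g4=1, g5=1 [stuck-at-1], g6=0, g7=1 → 1 — eliminated
  g7 stuck-at-0: g0=0, g1=1, g2=1, g3=1, g4=1, g5=0, g6=1, g7=0 [stuck-at-0] → 0 — matches
  g6 stuck-at-0: g0=0, g1=1, g2=1, g3=1, g4=1, g5=0, g6=0 [stuck-at-0], g7=1 → 1 — eliminated
Only g7 stuck-at-0 reproduces the observed 0.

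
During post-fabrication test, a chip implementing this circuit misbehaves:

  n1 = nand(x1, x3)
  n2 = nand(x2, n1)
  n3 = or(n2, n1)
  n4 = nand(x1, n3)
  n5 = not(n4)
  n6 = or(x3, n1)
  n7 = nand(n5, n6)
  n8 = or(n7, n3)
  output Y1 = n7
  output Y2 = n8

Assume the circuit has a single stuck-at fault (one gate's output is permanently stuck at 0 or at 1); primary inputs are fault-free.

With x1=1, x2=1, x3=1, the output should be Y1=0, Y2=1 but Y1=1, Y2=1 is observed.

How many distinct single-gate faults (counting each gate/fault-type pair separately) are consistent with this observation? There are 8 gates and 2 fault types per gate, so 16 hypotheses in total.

6

Fault-free: n1=0, n2=1, n3=1, n4=0, n5=1, n6=1, n7=0, n8=1 → Y1=0, Y2=1. Observed Y1=1, Y2=1.
  n1: none of the 2 fault types match ✗
  n2: stuck-at-0 ✓; others ✗
  n3: stuck-at-0 ✓; others ✗
  n4: stuck-at-1 ✓; others ✗
  n5: stuck-at-0 ✓; others ✗
  n6: stuck-at-0 ✓; others ✗
  n7: stuck-at-1 ✓; others ✗
  n8: none of the 2 fault types match ✗
Consistent faults: {n2 stuck-at-0, n3 stuck-at-0, n4 stuck-at-1, n5 stuck-at-0, n6 stuck-at-0, n7 stuck-at-1} — 6 in all.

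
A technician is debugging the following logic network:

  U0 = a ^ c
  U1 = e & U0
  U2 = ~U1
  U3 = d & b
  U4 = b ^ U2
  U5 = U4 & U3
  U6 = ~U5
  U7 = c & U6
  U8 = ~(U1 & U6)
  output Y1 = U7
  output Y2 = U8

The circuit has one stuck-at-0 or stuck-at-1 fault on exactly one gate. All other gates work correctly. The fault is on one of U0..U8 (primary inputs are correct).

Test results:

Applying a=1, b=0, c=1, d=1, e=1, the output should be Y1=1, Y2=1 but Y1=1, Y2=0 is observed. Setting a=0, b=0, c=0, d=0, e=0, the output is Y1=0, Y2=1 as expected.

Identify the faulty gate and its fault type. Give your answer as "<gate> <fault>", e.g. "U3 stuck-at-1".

Fault-free values for test 1 (a=1, b=0, c=1, d=1, e=1): U0=0, U1=0, U2=1, U3=0, U4=1, U5=0, U6=1, U7=1, U8=1, giving Y1=1, Y2=1. Observed Y1=1, Y2=0.
Test 1: faults giving observed Y1=1, Y2=0 are {U0 stuck-at-1, U1 stuck-at-1, U8 stuck-at-0}.
Test 2 (a=0, b=0, c=0, d=0, e=0): fault-free U0=0, U1=0, U2=1, U3=0, U4=1, U5=0, U6=1, U7=0, U8=1 → Y1=0, Y2=1; observed Y1=0, Y2=1. Eliminates U1 stuck-at-1, U8 stuck-at-0.
Only U0 stuck-at-1 is consistent with every test.

U0 stuck-at-1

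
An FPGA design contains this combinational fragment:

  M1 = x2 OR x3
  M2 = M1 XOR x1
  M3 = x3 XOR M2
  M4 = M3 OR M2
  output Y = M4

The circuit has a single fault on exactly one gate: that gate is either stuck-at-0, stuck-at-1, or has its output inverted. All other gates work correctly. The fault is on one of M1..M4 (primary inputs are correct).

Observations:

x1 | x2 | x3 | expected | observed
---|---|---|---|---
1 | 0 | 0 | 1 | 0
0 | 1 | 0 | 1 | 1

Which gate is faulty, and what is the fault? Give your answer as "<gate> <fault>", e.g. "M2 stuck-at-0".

Fault-free values for test 1 (x1=1, x2=0, x3=0): M1=0, M2=1, M3=1, M4=1, giving Y=1. Observed 0.
Test 1: faults giving observed 0 are {M1 stuck-at-1, M1 inverted output, M2 stuck-at-0, M2 inverted output, M4 stuck-at-0, M4 inverted output}.
Test 2 (x1=0, x2=1, x3=0): fault-free M1=1, M2=1, M3=1, M4=1 → 1; observed 1. Eliminates M1 inverted output, M2 stuck-at-0, M2 inverted output, M4 stuck-at-0, M4 inverted output.
Only M1 stuck-at-1 is consistent with every test.

M1 stuck-at-1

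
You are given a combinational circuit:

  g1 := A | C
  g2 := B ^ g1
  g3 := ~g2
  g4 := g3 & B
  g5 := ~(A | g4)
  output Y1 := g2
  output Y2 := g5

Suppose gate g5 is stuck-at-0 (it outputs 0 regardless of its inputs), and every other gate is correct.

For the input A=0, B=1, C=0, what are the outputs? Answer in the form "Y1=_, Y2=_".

Propagate with g5 forced: g1=0, g2=1, g3=0, g4=0, g5=0 [stuck-at-0].
So the outputs are Y1=1, Y2=0. (Without the fault they would be Y1=1, Y2=1.)

Y1=1, Y2=0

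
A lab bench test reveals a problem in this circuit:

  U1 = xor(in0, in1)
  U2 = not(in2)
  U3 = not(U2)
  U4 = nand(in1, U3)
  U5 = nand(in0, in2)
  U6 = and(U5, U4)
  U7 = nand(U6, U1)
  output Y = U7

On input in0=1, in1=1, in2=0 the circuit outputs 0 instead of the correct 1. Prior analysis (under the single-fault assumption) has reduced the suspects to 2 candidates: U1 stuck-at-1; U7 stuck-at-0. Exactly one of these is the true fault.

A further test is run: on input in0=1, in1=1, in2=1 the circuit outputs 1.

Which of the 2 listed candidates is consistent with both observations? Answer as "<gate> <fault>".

U1 stuck-at-1

Evaluate each candidate on input in0=1, in1=1, in2=1:
  U1 stuck-at-1: U1=1 [stuck-at-1], U2=0, U3=1, U4=0, U5=0, U6=0, U7=1 → 1 — matches
  U7 stuck-at-0: U1=0, U2=0, U3=1, U4=0, U5=0, U6=0, U7=0 [stuck-at-0] → 0 — eliminated
Only U1 stuck-at-1 reproduces the observed 1.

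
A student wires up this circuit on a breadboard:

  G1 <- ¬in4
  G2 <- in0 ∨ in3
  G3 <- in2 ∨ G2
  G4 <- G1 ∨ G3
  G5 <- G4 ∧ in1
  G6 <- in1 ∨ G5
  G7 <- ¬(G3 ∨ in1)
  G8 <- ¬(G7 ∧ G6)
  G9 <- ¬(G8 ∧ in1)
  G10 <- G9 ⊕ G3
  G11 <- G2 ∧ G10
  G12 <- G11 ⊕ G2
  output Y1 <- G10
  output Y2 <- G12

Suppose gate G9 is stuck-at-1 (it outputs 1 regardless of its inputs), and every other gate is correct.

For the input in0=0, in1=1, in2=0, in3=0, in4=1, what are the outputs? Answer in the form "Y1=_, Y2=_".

Propagate with G9 forced: G1=0, G2=0, G3=0, G4=0, G5=0, G6=1, G7=0, G8=1, G9=1 [stuck-at-1], G10=1, G11=0, G12=0.
So the outputs are Y1=1, Y2=0. (Without the fault they would be Y1=0, Y2=0.)

Y1=1, Y2=0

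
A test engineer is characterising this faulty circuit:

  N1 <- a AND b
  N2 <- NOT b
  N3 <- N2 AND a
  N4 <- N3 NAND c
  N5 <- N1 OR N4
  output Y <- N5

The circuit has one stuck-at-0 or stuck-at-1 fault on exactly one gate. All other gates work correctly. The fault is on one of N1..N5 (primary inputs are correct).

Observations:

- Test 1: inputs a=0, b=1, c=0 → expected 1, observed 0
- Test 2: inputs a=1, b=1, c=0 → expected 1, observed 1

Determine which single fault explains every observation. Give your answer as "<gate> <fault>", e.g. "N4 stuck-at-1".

Fault-free values for test 1 (a=0, b=1, c=0): N1=0, N2=0, N3=0, N4=1, N5=1, giving Y=1. Observed 0.
Test 1: faults giving observed 0 are {N4 stuck-at-0, N5 stuck-at-0}.
Test 2 (a=1, b=1, c=0): fault-free N1=1, N2=0, N3=0, N4=1, N5=1 → 1; observed 1. Eliminates N5 stuck-at-0.
Only N4 stuck-at-0 is consistent with every test.

N4 stuck-at-0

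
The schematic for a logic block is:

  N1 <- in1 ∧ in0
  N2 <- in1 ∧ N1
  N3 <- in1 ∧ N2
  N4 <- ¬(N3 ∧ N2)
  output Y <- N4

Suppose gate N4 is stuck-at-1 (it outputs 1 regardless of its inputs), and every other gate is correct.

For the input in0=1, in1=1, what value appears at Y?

Propagate with N4 forced: N1=1, N2=1, N3=1, N4=1 [stuck-at-1].
So Y = 1. (Without the fault it would be 0.)

1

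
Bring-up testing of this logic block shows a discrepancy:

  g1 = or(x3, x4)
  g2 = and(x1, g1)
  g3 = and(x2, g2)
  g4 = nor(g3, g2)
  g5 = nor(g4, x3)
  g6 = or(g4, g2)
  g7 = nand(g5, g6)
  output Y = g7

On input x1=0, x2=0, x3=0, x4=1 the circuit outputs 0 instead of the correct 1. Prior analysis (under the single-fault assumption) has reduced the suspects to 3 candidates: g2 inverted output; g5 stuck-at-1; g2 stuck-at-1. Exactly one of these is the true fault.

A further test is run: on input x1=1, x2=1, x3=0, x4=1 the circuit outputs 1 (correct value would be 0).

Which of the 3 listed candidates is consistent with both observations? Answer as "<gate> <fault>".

Evaluate each candidate on input x1=1, x2=1, x3=0, x4=1:
  g2 inverted output: g1=1, g2=0 [inverted output], g3=0, g4=1, g5=0, g6=1, g7=1 → 1 — matches
  g5 stuck-at-1: g1=1, g2=1, g3=1, g4=0, g5=1 [stuck-at-1], g6=1, g7=0 → 0 — eliminated
  g2 stuck-at-1: g1=1, g2=1 [stuck-at-1], g3=1, g4=0, g5=1, g6=1, g7=0 → 0 — eliminated
Only g2 inverted output reproduces the observed 1.

g2 inverted output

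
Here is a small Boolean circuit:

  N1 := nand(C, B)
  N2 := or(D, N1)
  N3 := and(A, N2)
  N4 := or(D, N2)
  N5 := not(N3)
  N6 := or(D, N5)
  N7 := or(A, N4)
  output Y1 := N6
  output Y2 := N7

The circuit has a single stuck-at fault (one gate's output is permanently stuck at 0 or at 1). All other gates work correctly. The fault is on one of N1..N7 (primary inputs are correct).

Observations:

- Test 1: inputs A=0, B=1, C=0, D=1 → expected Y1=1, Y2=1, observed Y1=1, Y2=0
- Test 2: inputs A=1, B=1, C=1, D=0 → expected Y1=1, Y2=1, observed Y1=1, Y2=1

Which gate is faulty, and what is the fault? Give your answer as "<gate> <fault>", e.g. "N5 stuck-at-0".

N4 stuck-at-0

Fault-free values for test 1 (A=0, B=1, C=0, D=1): N1=1, N2=1, N3=0, N4=1, N5=1, N6=1, N7=1, giving Y1=1, Y2=1. Observed Y1=1, Y2=0.
Test 1: faults giving observed Y1=1, Y2=0 are {N4 stuck-at-0, N7 stuck-at-0}.
Test 2 (A=1, B=1, C=1, D=0): fault-free N1=0, N2=0, N3=0, N4=0, N5=1, N6=1, N7=1 → Y1=1, Y2=1; observed Y1=1, Y2=1. Eliminates N7 stuck-at-0.
Only N4 stuck-at-0 is consistent with every test.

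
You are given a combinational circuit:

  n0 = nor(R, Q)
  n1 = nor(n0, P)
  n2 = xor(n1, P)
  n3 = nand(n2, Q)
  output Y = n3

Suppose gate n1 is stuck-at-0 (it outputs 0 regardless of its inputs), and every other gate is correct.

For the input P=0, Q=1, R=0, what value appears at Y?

Propagate with n1 forced: n0=0, n1=0 [stuck-at-0], n2=0, n3=1.
So Y = 1. (Without the fault it would be 0.)

1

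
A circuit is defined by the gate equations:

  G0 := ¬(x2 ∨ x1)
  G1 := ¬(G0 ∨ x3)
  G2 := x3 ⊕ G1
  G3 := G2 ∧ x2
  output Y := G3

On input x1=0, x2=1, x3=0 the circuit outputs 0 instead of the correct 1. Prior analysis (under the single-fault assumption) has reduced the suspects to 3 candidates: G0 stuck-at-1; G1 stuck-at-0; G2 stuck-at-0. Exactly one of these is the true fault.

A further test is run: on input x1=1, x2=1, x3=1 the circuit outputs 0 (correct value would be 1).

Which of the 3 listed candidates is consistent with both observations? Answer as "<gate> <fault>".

G2 stuck-at-0

Evaluate each candidate on input x1=1, x2=1, x3=1:
  G0 stuck-at-1: G0=1 [stuck-at-1], G1=0, G2=1, G3=1 → 1 — eliminated
  G1 stuck-at-0: G0=0, G1=0 [stuck-at-0], G2=1, G3=1 → 1 — eliminated
  G2 stuck-at-0: G0=0, G1=0, G2=0 [stuck-at-0], G3=0 → 0 — matches
Only G2 stuck-at-0 reproduces the observed 0.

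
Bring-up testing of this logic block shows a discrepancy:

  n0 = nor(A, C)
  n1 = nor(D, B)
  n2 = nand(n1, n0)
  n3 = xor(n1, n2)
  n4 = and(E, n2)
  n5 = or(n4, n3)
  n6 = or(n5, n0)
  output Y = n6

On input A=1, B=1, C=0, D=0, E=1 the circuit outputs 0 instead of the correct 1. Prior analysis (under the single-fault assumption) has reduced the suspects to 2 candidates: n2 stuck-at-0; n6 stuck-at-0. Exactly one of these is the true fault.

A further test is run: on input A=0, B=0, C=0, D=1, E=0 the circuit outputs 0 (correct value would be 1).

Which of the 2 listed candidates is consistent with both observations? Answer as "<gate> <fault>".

n6 stuck-at-0

Evaluate each candidate on input A=0, B=0, C=0, D=1, E=0:
  n2 stuck-at-0: n0=1, n1=0, n2=0 [stuck-at-0], n3=0, n4=0, n5=0, n6=1 → 1 — eliminated
  n6 stuck-at-0: n0=1, n1=0, n2=1, n3=1, n4=0, n5=1, n6=0 [stuck-at-0] → 0 — matches
Only n6 stuck-at-0 reproduces the observed 0.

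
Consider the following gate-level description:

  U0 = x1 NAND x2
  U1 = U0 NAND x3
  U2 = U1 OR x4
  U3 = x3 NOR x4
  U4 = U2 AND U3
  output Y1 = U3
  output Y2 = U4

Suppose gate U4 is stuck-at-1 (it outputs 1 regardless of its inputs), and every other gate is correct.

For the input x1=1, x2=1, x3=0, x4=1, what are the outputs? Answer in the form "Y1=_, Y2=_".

Propagate with U4 forced: U0=0, U1=1, U2=1, U3=0, U4=1 [stuck-at-1].
So the outputs are Y1=0, Y2=1. (Without the fault they would be Y1=0, Y2=0.)

Y1=0, Y2=1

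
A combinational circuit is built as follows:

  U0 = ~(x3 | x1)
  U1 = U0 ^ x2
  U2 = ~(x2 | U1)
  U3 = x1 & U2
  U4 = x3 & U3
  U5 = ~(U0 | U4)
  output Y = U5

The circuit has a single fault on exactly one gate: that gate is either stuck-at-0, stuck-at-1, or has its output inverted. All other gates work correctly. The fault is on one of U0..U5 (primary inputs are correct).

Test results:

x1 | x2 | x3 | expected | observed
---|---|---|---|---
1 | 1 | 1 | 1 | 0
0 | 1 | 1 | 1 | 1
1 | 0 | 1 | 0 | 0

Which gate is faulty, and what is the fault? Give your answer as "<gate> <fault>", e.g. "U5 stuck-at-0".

U2 stuck-at-1

Fault-free values for test 1 (x1=1, x2=1, x3=1): U0=0, U1=1, U2=0, U3=0, U4=0, U5=1, giving Y=1. Observed 0.
Test 1: faults giving observed 0 are {U0 stuck-at-1, U0 inverted output, U2 stuck-at-1, U2 inverted output, U3 stuck-at-1, U3 inverted output, U4 stuck-at-1, U4 inverted output, U5 stuck-at-0, U5 inverted output}.
Test 2 (x1=0, x2=1, x3=1): fault-free U0=0, U1=1, U2=0, U3=0, U4=0, U5=1 → 1; observed 1. Eliminates U0 stuck-at-1, U0 inverted output, U3 stuck-at-1, U3 inverted output, U4 stuck-at-1, U4 inverted output, U5 stuck-at-0, U5 inverted output.
Test 3 (x1=1, x2=0, x3=1): fault-free U0=0, U1=0, U2=1, U3=1, U4=1, U5=0 → 0; observed 0. Eliminates U2 inverted output.
Only U2 stuck-at-1 is consistent with every test.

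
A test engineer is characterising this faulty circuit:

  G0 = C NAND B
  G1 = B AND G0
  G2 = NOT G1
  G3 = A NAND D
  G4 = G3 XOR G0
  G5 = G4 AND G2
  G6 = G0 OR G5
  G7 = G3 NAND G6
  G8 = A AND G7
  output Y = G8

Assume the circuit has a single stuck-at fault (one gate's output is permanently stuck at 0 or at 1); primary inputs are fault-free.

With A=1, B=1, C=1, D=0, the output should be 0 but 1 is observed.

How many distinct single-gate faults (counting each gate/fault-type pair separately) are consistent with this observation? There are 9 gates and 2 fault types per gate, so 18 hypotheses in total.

8

Fault-free: G0=0, G1=0, G2=1, G3=1, G4=1, G5=1, G6=1, G7=0, G8=0 → 0. Observed 1.
  G0: none of the 2 fault types match ✗
  G1: stuck-at-1 ✓; others ✗
  G2: stuck-at-0 ✓; others ✗
  G3: stuck-at-0 ✓; others ✗
  G4: stuck-at-0 ✓; others ✗
  G5: stuck-at-0 ✓; others ✗
  G6: stuck-at-0 ✓; others ✗
  G7: stuck-at-1 ✓; others ✗
  G8: stuck-at-1 ✓; others ✗
Consistent faults: {G1 stuck-at-1, G2 stuck-at-0, G3 stuck-at-0, G4 stuck-at-0, G5 stuck-at-0, G6 stuck-at-0, G7 stuck-at-1, G8 stuck-at-1} — 8 in all.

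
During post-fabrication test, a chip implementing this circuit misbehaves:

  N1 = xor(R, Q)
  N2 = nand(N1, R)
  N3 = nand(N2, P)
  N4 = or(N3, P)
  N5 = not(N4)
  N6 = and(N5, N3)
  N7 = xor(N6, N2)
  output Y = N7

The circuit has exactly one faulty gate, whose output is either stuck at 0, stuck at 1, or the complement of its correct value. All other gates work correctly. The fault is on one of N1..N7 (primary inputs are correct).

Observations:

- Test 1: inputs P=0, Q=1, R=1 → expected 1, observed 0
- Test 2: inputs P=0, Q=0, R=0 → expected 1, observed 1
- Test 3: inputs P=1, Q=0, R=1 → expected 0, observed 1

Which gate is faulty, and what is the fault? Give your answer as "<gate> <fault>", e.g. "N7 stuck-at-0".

Fault-free values for test 1 (P=0, Q=1, R=1): N1=0, N2=1, N3=1, N4=1, N5=0, N6=0, N7=1, giving Y=1. Observed 0.
Test 1: faults giving observed 0 are {N1 stuck-at-1, N1 inverted output, N2 stuck-at-0, N2 inverted output, N4 stuck-at-0, N4 inverted output, N5 stuck-at-1, N5 inverted output, N6 stuck-at-1, N6 inverted output, N7 stuck-at-0, N7 inverted output}.
Test 2 (P=0, Q=0, R=0): fault-free N1=0, N2=1, N3=1, N4=1, N5=0, N6=0, N7=1 → 1; observed 1. Eliminates N2 stuck-at-0, N2 inverted output, N4 stuck-at-0, N4 inverted output, N5 stuck-at-1, N5 inverted output, N6 stuck-at-1, N6 inverted output, N7 stuck-at-0, N7 inverted output.
Test 3 (P=1, Q=0, R=1): fault-free N1=1, N2=0, N3=1, N4=1, N5=0, N6=0, N7=0 → 0; observed 1. Eliminates N1 stuck-at-1.
Only N1 inverted output is consistent with every test.

N1 inverted output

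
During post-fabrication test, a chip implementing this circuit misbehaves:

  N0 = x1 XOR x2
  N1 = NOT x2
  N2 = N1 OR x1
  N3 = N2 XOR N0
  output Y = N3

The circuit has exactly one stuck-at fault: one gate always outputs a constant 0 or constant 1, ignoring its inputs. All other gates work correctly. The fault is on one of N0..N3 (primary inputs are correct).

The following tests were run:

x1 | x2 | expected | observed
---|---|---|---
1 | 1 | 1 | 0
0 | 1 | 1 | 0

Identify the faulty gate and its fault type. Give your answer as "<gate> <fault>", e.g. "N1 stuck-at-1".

N3 stuck-at-0

Fault-free values for test 1 (x1=1, x2=1): N0=0, N1=0, N2=1, N3=1, giving Y=1. Observed 0.
Test 1: faults giving observed 0 are {N0 stuck-at-1, N2 stuck-at-0, N3 stuck-at-0}.
Test 2 (x1=0, x2=1): fault-free N0=1, N1=0, N2=0, N3=1 → 1; observed 0. Eliminates N0 stuck-at-1, N2 stuck-at-0.
Only N3 stuck-at-0 is consistent with every test.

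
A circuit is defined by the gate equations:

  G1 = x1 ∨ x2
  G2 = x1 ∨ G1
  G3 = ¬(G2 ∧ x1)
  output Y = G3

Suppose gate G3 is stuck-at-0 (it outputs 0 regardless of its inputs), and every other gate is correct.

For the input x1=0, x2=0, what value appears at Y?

Propagate with G3 forced: G1=0, G2=0, G3=0 [stuck-at-0].
So Y = 0. (Without the fault it would be 1.)

0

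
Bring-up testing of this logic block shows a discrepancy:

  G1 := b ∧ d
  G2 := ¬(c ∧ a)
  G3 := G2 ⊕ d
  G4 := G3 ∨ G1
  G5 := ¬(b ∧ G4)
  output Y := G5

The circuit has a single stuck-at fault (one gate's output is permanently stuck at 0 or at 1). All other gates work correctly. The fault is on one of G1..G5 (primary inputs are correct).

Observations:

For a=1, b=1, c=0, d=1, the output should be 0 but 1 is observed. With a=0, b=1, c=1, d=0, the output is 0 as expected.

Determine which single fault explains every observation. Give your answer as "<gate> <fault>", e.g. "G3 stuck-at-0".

Fault-free values for test 1 (a=1, b=1, c=0, d=1): G1=1, G2=1, G3=0, G4=1, G5=0, giving Y=0. Observed 1.
Test 1: faults giving observed 1 are {G1 stuck-at-0, G4 stuck-at-0, G5 stuck-at-1}.
Test 2 (a=0, b=1, c=1, d=0): fault-free G1=0, G2=1, G3=1, G4=1, G5=0 → 0; observed 0. Eliminates G4 stuck-at-0, G5 stuck-at-1.
Only G1 stuck-at-0 is consistent with every test.

G1 stuck-at-0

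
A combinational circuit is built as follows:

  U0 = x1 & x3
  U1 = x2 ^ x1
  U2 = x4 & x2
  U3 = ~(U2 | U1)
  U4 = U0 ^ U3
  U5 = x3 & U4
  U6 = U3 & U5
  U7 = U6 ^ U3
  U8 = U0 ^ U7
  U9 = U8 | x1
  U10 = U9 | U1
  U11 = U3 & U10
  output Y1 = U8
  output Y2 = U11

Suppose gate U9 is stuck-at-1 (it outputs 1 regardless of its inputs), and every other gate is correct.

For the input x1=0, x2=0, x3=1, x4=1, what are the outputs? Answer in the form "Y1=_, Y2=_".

Propagate with U9 forced: U0=0, U1=0, U2=0, U3=1, U4=1, U5=1, U6=1, U7=0, U8=0, U9=1 [stuck-at-1], U10=1, U11=1.
So the outputs are Y1=0, Y2=1. (Without the fault they would be Y1=0, Y2=0.)

Y1=0, Y2=1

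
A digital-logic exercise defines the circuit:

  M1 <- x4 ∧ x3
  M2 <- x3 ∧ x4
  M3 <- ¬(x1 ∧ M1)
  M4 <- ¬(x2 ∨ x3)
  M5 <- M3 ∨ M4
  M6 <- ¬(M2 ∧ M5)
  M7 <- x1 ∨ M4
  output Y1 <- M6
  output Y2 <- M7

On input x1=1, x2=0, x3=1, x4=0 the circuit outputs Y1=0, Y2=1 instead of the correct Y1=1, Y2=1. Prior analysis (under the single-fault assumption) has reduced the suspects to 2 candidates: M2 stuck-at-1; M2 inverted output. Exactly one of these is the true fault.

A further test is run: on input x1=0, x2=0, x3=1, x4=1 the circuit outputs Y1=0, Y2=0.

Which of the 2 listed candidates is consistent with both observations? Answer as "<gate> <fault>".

M2 stuck-at-1

Evaluate each candidate on input x1=0, x2=0, x3=1, x4=1:
  M2 stuck-at-1: M1=1, M2=1 [stuck-at-1], M3=1, M4=0, M5=1, M6=0, M7=0 → Y1=0, Y2=0 — matches
  M2 inverted output: M1=1, M2=0 [inverted output], M3=1, M4=0, M5=1, M6=1, M7=0 → Y1=1, Y2=0 — eliminated
Only M2 stuck-at-1 reproduces the observed Y1=0, Y2=0.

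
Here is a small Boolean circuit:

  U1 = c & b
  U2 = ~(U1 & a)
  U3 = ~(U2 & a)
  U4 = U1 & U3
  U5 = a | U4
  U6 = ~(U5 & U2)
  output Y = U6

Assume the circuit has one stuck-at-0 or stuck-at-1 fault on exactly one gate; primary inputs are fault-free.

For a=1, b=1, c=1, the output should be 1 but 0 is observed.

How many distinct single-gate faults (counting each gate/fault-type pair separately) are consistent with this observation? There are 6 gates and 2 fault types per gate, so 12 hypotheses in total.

3

Fault-free: U1=1, U2=0, U3=1, U4=1, U5=1, U6=1 → 1. Observed 0.
  U1 stuck-at-0: output 0 ✓
  U1 stuck-at-1: output 1 ✗
  U2 stuck-at-0: output 1 ✗
  U2 stuck-at-1: output 0 ✓
  U3 stuck-at-0: output 1 ✗
  U3 stuck-at-1: output 1 ✗
  U4 stuck-at-0: output 1 ✗
  U4 stuck-at-1: output 1 ✗
  U5 stuck-at-0: output 1 ✗
  U5 stuck-at-1: output 1 ✗
  U6 stuck-at-0: output 0 ✓
  U6 stuck-at-1: output 1 ✗
Consistent faults: {U1 stuck-at-0, U2 stuck-at-1, U6 stuck-at-0} — 3 in all.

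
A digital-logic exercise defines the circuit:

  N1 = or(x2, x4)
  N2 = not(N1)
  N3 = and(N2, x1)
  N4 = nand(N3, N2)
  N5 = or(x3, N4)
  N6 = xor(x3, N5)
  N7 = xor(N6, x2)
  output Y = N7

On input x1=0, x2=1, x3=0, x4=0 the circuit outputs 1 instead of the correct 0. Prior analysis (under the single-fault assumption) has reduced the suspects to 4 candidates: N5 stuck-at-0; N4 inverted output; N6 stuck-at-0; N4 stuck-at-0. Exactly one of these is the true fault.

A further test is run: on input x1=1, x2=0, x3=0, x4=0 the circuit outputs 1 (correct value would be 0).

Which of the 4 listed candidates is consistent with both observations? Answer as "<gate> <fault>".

N4 inverted output

Evaluate each candidate on input x1=1, x2=0, x3=0, x4=0:
  N5 stuck-at-0: N1=0, N2=1, N3=1, N4=0, N5=0 [stuck-at-0], N6=0, N7=0 → 0 — eliminated
  N4 inverted output: N1=0, N2=1, N3=1, N4=1 [inverted output], N5=1, N6=1, N7=1 → 1 — matches
  N6 stuck-at-0: N1=0, N2=1, N3=1, N4=0, N5=0, N6=0 [stuck-at-0], N7=0 → 0 — eliminated
  N4 stuck-at-0: N1=0, N2=1, N3=1, N4=0 [stuck-at-0], N5=0, N6=0, N7=0 → 0 — eliminated
Only N4 inverted output reproduces the observed 1.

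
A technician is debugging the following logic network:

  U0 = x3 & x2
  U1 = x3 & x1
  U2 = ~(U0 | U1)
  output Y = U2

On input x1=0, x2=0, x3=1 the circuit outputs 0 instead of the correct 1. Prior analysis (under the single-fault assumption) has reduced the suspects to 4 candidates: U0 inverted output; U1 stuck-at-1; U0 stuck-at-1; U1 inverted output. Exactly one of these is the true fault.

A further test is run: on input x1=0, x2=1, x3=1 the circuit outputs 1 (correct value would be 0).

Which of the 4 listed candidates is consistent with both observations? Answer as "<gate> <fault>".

U0 inverted output

Evaluate each candidate on input x1=0, x2=1, x3=1:
  U0 inverted output: U0=0 [inverted output], U1=0, U2=1 → 1 — matches
  U1 stuck-at-1: U0=1, U1=1 [stuck-at-1], U2=0 → 0 — eliminated
  U0 stuck-at-1: U0=1 [stuck-at-1], U1=0, U2=0 → 0 — eliminated
  U1 inverted output: U0=1, U1=1 [inverted output], U2=0 → 0 — eliminated
Only U0 inverted output reproduces the observed 1.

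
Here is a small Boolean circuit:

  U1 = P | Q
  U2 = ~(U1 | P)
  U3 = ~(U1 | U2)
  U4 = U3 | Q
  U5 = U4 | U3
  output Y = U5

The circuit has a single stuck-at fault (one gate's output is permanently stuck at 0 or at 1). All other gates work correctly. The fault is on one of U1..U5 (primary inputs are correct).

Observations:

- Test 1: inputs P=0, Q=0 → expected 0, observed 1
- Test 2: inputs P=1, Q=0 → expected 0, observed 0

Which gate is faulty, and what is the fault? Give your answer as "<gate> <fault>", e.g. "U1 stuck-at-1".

Fault-free values for test 1 (P=0, Q=0): U1=0, U2=1, U3=0, U4=0, U5=0, giving Y=0. Observed 1.
Test 1: faults giving observed 1 are {U2 stuck-at-0, U3 stuck-at-1, U4 stuck-at-1, U5 stuck-at-1}.
Test 2 (P=1, Q=0): fault-free U1=1, U2=0, U3=0, U4=0, U5=0 → 0; observed 0. Eliminates U3 stuck-at-1, U4 stuck-at-1, U5 stuck-at-1.
Only U2 stuck-at-0 is consistent with every test.

U2 stuck-at-0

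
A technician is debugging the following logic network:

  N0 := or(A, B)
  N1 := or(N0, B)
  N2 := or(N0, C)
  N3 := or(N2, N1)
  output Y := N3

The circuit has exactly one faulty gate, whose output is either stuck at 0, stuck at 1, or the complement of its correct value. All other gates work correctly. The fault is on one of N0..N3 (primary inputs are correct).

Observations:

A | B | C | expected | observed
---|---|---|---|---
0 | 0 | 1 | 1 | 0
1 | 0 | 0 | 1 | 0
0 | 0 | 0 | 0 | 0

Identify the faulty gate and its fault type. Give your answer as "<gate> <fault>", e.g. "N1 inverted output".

N3 stuck-at-0

Fault-free values for test 1 (A=0, B=0, C=1): N0=0, N1=0, N2=1, N3=1, giving Y=1. Observed 0.
Test 1: faults giving observed 0 are {N2 stuck-at-0, N2 inverted output, N3 stuck-at-0, N3 inverted output}.
Test 2 (A=1, B=0, C=0): fault-free N0=1, N1=1, N2=1, N3=1 → 1; observed 0. Eliminates N2 stuck-at-0, N2 inverted output.
Test 3 (A=0, B=0, C=0): fault-free N0=0, N1=0, N2=0, N3=0 → 0; observed 0. Eliminates N3 inverted output.
Only N3 stuck-at-0 is consistent with every test.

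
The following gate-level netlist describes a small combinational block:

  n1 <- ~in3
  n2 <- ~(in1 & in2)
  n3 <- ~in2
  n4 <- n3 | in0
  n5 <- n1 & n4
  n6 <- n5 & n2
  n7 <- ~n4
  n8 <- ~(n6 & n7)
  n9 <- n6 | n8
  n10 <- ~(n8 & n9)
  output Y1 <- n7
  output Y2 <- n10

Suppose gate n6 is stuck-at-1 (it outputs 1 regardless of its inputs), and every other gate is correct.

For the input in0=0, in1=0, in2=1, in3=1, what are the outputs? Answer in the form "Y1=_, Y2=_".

Propagate with n6 forced: n1=0, n2=1, n3=0, n4=0, n5=0, n6=1 [stuck-at-1], n7=1, n8=0, n9=1, n10=1.
So the outputs are Y1=1, Y2=1. (Without the fault they would be Y1=1, Y2=0.)

Y1=1, Y2=1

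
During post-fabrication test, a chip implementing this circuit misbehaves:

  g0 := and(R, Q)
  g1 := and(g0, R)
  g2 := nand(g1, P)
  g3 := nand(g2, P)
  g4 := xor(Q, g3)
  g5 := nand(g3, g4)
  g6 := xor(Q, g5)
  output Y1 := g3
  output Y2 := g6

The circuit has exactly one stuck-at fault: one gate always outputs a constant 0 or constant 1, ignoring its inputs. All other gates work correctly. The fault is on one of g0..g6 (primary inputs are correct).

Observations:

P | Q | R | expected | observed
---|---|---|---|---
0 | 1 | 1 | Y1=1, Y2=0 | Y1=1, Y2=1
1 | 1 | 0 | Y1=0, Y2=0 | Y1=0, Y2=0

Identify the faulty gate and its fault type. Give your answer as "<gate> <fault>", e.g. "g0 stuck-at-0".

Fault-free values for test 1 (P=0, Q=1, R=1): g0=1, g1=1, g2=1, g3=1, g4=0, g5=1, g6=0, giving Y1=1, Y2=0. Observed Y1=1, Y2=1.
Test 1: faults giving observed Y1=1, Y2=1 are {g4 stuck-at-1, g5 stuck-at-0, g6 stuck-at-1}.
Test 2 (P=1, Q=1, R=0): fault-free g0=0, g1=0, g2=1, g3=0, g4=1, g5=1, g6=0 → Y1=0, Y2=0; observed Y1=0, Y2=0. Eliminates g5 stuck-at-0, g6 stuck-at-1.
Only g4 stuck-at-1 is consistent with every test.

g4 stuck-at-1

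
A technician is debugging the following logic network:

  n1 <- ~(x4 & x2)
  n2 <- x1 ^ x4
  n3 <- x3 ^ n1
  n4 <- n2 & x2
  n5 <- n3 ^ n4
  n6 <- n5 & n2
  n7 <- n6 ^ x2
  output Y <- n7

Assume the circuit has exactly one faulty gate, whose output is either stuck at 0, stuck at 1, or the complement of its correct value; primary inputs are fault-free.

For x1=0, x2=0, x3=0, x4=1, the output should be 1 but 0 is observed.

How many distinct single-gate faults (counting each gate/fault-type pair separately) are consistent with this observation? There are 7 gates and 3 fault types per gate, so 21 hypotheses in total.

Fault-free: n1=1, n2=1, n3=1, n4=0, n5=1, n6=1, n7=1 → 1. Observed 0.
  n1: stuck-at-0, inverted output ✓; others ✗
  n2: stuck-at-0, inverted output ✓; others ✗
  n3: stuck-at-0, inverted output ✓; others ✗
  n4: stuck-at-1, inverted output ✓; others ✗
  n5: stuck-at-0, inverted output ✓; others ✗
  n6: stuck-at-0, inverted output ✓; others ✗
  n7: stuck-at-0, inverted output ✓; others ✗
Consistent faults: {n1 stuck-at-0, n1 inverted output, n2 stuck-at-0, n2 inverted output, n3 stuck-at-0, n3 inverted output, n4 stuck-at-1, n4 inverted output, n5 stuck-at-0, n5 inverted output, n6 stuck-at-0, n6 inverted output, n7 stuck-at-0, n7 inverted output} — 14 in all.

14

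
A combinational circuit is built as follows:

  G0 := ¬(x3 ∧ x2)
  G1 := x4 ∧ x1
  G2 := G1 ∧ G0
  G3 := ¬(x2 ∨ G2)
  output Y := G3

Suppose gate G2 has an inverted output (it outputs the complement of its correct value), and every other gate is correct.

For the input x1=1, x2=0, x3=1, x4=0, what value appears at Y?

0

Propagate with G2 forced: G0=1, G1=0, G2=1 [inverted output], G3=0.
So Y = 0. (Without the fault it would be 1.)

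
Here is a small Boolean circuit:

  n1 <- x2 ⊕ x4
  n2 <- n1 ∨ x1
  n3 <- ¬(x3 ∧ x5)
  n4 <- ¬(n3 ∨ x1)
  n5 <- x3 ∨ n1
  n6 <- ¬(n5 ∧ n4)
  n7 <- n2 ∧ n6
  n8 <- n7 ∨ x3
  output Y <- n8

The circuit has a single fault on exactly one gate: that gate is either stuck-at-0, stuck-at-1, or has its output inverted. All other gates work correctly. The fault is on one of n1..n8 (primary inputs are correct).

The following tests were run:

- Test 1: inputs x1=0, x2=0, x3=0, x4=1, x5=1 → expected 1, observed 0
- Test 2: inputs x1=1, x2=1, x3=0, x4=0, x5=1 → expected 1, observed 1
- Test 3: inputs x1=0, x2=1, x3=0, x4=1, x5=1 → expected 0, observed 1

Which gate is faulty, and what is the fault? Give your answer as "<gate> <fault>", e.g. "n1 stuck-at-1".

Fault-free values for test 1 (x1=0, x2=0, x3=0, x4=1, x5=1): n1=1, n2=1, n3=1, n4=0, n5=1, n6=1, n7=1, n8=1, giving Y=1. Observed 0.
Test 1: faults giving observed 0 are {n1 stuck-at-0, n1 inverted output, n2 stuck-at-0, n2 inverted output, n3 stuck-at-0, n3 inverted output, n4 stuck-at-1, n4 inverted output, n6 stuck-at-0, n6 inverted output, n7 stuck-at-0, n7 inverted output, n8 stuck-at-0, n8 inverted output}.
Test 2 (x1=1, x2=1, x3=0, x4=0, x5=1): fault-free n1=1, n2=1, n3=1, n4=0, n5=1, n6=1, n7=1, n8=1 → 1; observed 1. Eliminates n2 stuck-at-0, n2 inverted output, n4 stuck-at-1, n4 inverted output, n6 stuck-at-0, n6 inverted output, n7 stuck-at-0, n7 inverted output, n8 stuck-at-0, n8 inverted output.
Test 3 (x1=0, x2=1, x3=0, x4=1, x5=1): fault-free n1=0, n2=0, n3=1, n4=0, n5=0, n6=1, n7=0, n8=0 → 0; observed 1. Eliminates n1 stuck-at-0, n3 stuck-at-0, n3 inverted output.
Only n1 inverted output is consistent with every test.

n1 inverted output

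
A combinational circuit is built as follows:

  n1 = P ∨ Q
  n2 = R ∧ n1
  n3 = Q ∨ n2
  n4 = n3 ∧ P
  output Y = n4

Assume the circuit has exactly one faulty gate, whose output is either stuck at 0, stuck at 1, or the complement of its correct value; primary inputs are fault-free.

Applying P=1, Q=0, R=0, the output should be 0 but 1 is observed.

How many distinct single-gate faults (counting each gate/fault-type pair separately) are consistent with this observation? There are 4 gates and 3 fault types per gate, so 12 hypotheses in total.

6

Fault-free: n1=1, n2=0, n3=0, n4=0 → 0. Observed 1.
  n1 stuck-at-0: output 0 ✗
  n1 stuck-at-1: output 0 ✗
  n1 inverted output: output 0 ✗
  n2 stuck-at-0: output 0 ✗
  n2 stuck-at-1: output 1 ✓
  n2 inverted output: output 1 ✓
  n3 stuck-at-0: output 0 ✗
  n3 stuck-at-1: output 1 ✓
  n3 inverted output: output 1 ✓
  n4 stuck-at-0: output 0 ✗
  n4 stuck-at-1: output 1 ✓
  n4 inverted output: output 1 ✓
Consistent faults: {n2 stuck-at-1, n2 inverted output, n3 stuck-at-1, n3 inverted output, n4 stuck-at-1, n4 inverted output} — 6 in all.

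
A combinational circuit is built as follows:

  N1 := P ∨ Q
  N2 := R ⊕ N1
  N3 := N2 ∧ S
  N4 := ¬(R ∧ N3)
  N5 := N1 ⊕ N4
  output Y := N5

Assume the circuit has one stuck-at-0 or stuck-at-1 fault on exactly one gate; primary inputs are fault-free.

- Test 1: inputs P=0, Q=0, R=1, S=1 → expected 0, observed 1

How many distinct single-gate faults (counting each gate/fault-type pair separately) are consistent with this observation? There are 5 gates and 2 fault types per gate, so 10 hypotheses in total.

4

Fault-free: N1=0, N2=1, N3=1, N4=0, N5=0 → 0. Observed 1.
  N1 stuck-at-0: output 0 ✗
  N1 stuck-at-1: output 0 ✗
  N2 stuck-at-0: output 1 ✓
  N2 stuck-at-1: output 0 ✗
  N3 stuck-at-0: output 1 ✓
  N3 stuck-at-1: output 0 ✗
  N4 stuck-at-0: output 0 ✗
  N4 stuck-at-1: output 1 ✓
  N5 stuck-at-0: output 0 ✗
  N5 stuck-at-1: output 1 ✓
Consistent faults: {N2 stuck-at-0, N3 stuck-at-0, N4 stuck-at-1, N5 stuck-at-1} — 4 in all.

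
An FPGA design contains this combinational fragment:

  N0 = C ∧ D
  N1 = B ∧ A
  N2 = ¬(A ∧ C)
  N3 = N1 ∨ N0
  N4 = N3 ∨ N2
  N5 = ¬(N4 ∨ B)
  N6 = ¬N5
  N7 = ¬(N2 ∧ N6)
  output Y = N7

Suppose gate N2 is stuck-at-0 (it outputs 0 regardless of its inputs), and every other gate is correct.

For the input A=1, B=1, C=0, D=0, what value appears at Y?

1

Propagate with N2 forced: N0=0, N1=1, N2=0 [stuck-at-0], N3=1, N4=1, N5=0, N6=1, N7=1.
So Y = 1. (Without the fault it would be 0.)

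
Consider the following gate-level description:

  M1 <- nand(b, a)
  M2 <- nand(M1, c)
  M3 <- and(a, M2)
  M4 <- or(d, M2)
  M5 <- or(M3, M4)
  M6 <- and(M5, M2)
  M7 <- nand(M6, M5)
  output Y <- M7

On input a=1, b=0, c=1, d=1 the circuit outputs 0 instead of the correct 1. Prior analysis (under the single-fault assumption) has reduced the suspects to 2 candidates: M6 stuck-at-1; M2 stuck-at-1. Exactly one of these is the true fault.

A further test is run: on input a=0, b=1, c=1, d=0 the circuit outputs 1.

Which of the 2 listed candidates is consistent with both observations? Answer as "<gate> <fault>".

M6 stuck-at-1

Evaluate each candidate on input a=0, b=1, c=1, d=0:
  M6 stuck-at-1: M1=1, M2=0, M3=0, M4=0, M5=0, M6=1 [stuck-at-1], M7=1 → 1 — matches
  M2 stuck-at-1: M1=1, M2=1 [stuck-at-1], M3=0, M4=1, M5=1, M6=1, M7=0 → 0 — eliminated
Only M6 stuck-at-1 reproduces the observed 1.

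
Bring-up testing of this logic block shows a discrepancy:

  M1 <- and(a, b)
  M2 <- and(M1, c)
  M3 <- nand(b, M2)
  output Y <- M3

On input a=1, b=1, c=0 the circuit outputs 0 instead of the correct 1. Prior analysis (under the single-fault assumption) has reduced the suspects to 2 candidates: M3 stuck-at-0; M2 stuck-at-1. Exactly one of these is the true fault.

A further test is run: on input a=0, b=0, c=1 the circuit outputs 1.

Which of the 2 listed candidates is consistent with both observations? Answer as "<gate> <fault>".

Evaluate each candidate on input a=0, b=0, c=1:
  M3 stuck-at-0: M1=0, M2=0, M3=0 [stuck-at-0] → 0 — eliminated
  M2 stuck-at-1: M1=0, M2=1 [stuck-at-1], M3=1 → 1 — matches
Only M2 stuck-at-1 reproduces the observed 1.

M2 stuck-at-1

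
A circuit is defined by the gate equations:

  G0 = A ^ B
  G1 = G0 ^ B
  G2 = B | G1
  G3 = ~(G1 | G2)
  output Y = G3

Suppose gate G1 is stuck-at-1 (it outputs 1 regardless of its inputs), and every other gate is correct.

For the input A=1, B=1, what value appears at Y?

0

Propagate with G1 forced: G0=0, G1=1 [stuck-at-1], G2=1, G3=0.
So Y = 0. (Same as the fault-free value — the fault is masked on this input.)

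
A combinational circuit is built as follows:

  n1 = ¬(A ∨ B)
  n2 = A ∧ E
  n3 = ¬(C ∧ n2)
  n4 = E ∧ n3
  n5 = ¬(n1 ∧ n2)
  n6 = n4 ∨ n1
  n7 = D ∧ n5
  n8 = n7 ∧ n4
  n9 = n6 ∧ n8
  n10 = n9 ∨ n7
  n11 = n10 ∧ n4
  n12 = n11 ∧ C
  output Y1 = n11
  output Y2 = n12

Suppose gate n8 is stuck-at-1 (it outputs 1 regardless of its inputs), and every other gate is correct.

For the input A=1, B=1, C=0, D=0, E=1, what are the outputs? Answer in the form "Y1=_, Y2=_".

Y1=1, Y2=0

Propagate with n8 forced: n1=0, n2=1, n3=1, n4=1, n5=1, n6=1, n7=0, n8=1 [stuck-at-1], n9=1, n10=1, n11=1, n12=0.
So the outputs are Y1=1, Y2=0. (Without the fault they would be Y1=0, Y2=0.)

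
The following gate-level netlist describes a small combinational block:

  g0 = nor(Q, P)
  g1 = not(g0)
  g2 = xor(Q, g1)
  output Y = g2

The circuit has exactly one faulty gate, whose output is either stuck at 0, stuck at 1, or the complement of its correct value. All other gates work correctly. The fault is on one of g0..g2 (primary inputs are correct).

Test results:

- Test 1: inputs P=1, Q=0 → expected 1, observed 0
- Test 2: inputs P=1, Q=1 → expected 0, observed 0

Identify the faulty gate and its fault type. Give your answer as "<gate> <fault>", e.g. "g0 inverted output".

g2 stuck-at-0

Fault-free values for test 1 (P=1, Q=0): g0=0, g1=1, g2=1, giving Y=1. Observed 0.
Test 1: faults giving observed 0 are {g0 stuck-at-1, g0 inverted output, g1 stuck-at-0, g1 inverted output, g2 stuck-at-0, g2 inverted output}.
Test 2 (P=1, Q=1): fault-free g0=0, g1=1, g2=0 → 0; observed 0. Eliminates g0 stuck-at-1, g0 inverted output, g1 stuck-at-0, g1 inverted output, g2 inverted output.
Only g2 stuck-at-0 is consistent with every test.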